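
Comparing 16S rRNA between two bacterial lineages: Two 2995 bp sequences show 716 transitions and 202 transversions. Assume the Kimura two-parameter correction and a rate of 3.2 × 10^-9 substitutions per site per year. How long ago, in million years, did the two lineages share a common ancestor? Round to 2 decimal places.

P = 716/2995 ≈ 0.239065 and Q = 202/2995 ≈ 0.067446.
Under the Kimura two-parameter model, d = −½ ln(1 − 2P − Q) − ¼ ln(1 − 2Q).
1 − 2P − Q = 0.454424, giving −½ ln(0.454424) = 0.394362.
1 − 2Q = 0.865108, giving −¼ ln(0.865108) = 0.036225.
d = 0.394362 + 0.036225 = 0.430587.
Under a molecular clock d = 2μt, so t = d/(2μ) = 0.430587 / (2 × 3.2 × 10^-9) = 67.28 million years.

67.28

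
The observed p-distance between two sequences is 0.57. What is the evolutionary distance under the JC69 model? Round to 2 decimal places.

1.07

d = −(3/4) ln(1 − 4p/3) = −0.75 ln(1 − 0.76) = −0.75 ln(0.24)
  = −0.75 × (-1.427116) = 1.070337 substitutions/site.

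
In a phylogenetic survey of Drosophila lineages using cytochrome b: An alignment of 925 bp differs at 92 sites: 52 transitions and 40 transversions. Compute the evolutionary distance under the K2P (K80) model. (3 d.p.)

P = 52/925 ≈ 0.056216 and Q = 40/925 ≈ 0.043243.
Under the Kimura two-parameter model, d = −½ ln(1 − 2P − Q) − ¼ ln(1 − 2Q).
1 − 2P − Q = 0.844325, giving −½ ln(0.844325) = 0.084609.
1 − 2Q = 0.913514, giving −¼ ln(0.913514) = 0.022614.
d = 0.084609 + 0.022614 = 0.107223.

0.107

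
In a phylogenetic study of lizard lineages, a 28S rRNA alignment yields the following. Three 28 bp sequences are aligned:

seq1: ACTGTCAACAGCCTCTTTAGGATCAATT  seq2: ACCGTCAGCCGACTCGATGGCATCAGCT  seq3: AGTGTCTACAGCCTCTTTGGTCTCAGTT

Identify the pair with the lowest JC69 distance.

seq1 and seq3

seq1–seq2: 10/28 differ, p = 0.357, d = 0.485.
seq1–seq3: 6/28 differ, p = 0.214, d = 0.252.
seq2–seq3: 11/28 differ, p = 0.393, d = 0.556.
The smallest distance is between seq1 and seq3.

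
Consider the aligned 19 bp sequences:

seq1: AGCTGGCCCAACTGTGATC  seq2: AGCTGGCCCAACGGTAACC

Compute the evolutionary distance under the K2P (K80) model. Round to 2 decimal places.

Of 19 sites, 2 differences are transitions and 1 are transversions, so P = 2/19 ≈ 0.105263 and Q = 1/19 ≈ 0.052632.
Under the Kimura two-parameter model, d = −½ ln(1 − 2P − Q) − ¼ ln(1 − 2Q).
1 − 2P − Q = 0.736842, giving −½ ln(0.736842) = 0.152691.
1 − 2Q = 0.894736, giving −¼ ln(0.894736) = 0.027807.
d = 0.152691 + 0.027807 = 0.180498.

0.18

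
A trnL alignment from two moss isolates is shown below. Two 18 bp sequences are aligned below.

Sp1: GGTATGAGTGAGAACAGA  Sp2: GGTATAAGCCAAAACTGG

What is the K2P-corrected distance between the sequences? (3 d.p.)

0.468

Of 18 sites, 4 differences are transitions and 2 are transversions, so P = 4/18 ≈ 0.222222 and Q = 2/18 ≈ 0.111111.
Under the Kimura two-parameter model, d = −½ ln(1 − 2P − Q) − ¼ ln(1 − 2Q).
1 − 2P − Q = 0.444445, giving −½ ln(0.444445) = 0.405464.
1 − 2Q = 0.777778, giving −¼ ln(0.777778) = 0.062829.
d = 0.405464 + 0.062829 = 0.468293.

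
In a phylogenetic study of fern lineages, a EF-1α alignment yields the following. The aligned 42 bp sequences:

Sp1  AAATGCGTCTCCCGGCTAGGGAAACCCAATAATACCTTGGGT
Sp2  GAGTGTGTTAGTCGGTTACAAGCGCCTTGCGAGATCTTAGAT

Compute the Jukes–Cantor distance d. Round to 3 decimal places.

The sequences differ at 23 of 42 sites, so p = 23/42 ≈ 0.547619.
d = −(3/4) ln(1 − 4p/3) = −0.75 ln(1 − 0.730159) = −0.75 ln(0.269841)
  = −0.75 × (-1.309922) = 0.982442 substitutions/site.

0.982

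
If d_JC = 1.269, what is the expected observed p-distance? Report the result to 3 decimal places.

0.612

p = (3/4)(1 − e^(−4d/3)) = 0.75 × (1 − e^(-1.692)) = 0.75 × (1 − 0.184151) = 0.611887.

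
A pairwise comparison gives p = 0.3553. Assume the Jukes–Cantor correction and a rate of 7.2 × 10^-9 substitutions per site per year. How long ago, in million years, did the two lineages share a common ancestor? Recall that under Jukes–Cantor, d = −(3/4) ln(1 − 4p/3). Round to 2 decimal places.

33.43

d = −(3/4) ln(1 − 4p/3) = −0.75 ln(1 − 0.473733) = −0.75 ln(0.526267)
  = −0.75 × (-0.641947) = 0.481460 substitutions/site.
Under a molecular clock d = 2μt, so t = d/(2μ) = 0.481460 / (2 × 7.2 × 10^-9) = 33.43 million years.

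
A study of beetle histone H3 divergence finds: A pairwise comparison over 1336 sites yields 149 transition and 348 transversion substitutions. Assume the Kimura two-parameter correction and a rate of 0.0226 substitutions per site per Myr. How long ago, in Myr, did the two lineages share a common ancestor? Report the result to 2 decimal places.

P = 149/1336 ≈ 0.111527 and Q = 348/1336 ≈ 0.260479.
Under the Kimura two-parameter model, d = −½ ln(1 − 2P − Q) − ¼ ln(1 − 2Q).
1 − 2P − Q = 0.516467, giving −½ ln(0.516467) = 0.330372.
1 − 2Q = 0.479042, giving −¼ ln(0.479042) = 0.183992.
d = 0.330372 + 0.183992 = 0.514364.
Under a molecular clock d = 2μt, so t = d/(2μ) = 0.514364 / (2 × 0.0226) = 11.38 Myr.

11.38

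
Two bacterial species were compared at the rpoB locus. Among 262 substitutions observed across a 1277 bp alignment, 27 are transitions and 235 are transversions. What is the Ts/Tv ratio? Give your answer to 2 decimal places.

0.11

R = 27/235 = 0.114893… ≈ 0.11 (to 2 d.p.).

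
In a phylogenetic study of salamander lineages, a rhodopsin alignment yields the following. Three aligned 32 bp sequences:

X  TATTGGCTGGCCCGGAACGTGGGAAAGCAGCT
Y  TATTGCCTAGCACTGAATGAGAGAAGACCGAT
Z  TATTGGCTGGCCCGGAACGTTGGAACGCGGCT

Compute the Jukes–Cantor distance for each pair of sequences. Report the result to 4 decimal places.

X–Y: 11/32 sites differ → p = 0.34375, d = −0.75 ln(1 − 0.458333) = 0.459828 ≈ 0.4598.
X–Z: 3/32 sites differ → p = 0.09375, d = −0.75 ln(1 − 0.125) = 0.100149 ≈ 0.1001.
Y–Z: 12/32 sites differ → p = 0.375, d = −0.75 ln(1 − 0.5) = 0.519860 ≈ 0.5199.

d(X,Y) = 0.4598, d(X,Z) = 0.1001, d(Y,Z) = 0.5199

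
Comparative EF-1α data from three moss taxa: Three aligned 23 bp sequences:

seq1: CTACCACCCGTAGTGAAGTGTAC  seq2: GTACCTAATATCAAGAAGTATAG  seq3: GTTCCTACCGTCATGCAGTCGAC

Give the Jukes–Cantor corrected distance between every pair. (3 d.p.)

seq1–seq2: 11/23 sites differ → p ≈ 0.478261, d = −0.75 ln(1 − 0.637681) = 0.761423 ≈ 0.761.
seq1–seq3: 9/23 sites differ → p ≈ 0.391304, d = −0.75 ln(1 − 0.521739) = 0.553199 ≈ 0.553.
seq2–seq3: 9/23 sites differ → p ≈ 0.391304, d = −0.75 ln(1 − 0.521739) = 0.553199 ≈ 0.553.

d(seq1,seq2) = 0.761, d(seq1,seq3) = 0.553, d(seq2,seq3) = 0.553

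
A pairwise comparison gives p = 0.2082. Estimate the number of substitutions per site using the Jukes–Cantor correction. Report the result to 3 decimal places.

d = −(3/4) ln(1 − 4p/3) = −0.75 ln(1 − 0.2776) = −0.75 ln(0.7224)
  = −0.75 × (-0.325176) = 0.243882 substitutions/site.

0.244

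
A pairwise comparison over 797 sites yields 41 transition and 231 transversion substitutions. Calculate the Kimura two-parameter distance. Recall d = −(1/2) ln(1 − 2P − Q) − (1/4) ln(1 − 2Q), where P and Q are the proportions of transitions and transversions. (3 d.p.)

0.466

P = 41/797 ≈ 0.051443 and Q = 231/797 ≈ 0.289837.
Under the Kimura two-parameter model, d = −½ ln(1 − 2P − Q) − ¼ ln(1 − 2Q).
1 − 2P − Q = 0.607277, giving −½ ln(0.607277) = 0.249385.
1 − 2Q = 0.420326, giving −¼ ln(0.420326) = 0.216681.
d = 0.249385 + 0.216681 = 0.466066.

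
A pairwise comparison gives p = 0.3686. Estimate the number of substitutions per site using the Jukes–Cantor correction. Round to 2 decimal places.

d = −(3/4) ln(1 − 4p/3) = −0.75 ln(1 − 0.491467) = −0.75 ln(0.508533)
  = −0.75 × (-0.676225) = 0.507169 substitutions/site.

0.51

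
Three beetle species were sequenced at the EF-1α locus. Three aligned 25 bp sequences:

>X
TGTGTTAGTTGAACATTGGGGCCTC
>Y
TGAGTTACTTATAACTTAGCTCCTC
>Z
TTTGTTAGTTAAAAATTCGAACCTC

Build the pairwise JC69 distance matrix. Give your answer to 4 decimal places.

X–Y: 9/25 sites differ → p = 0.36, d = −0.75 ln(1 − 0.48) = 0.490445 ≈ 0.4904.
X–Z: 6/25 sites differ → p = 0.24, d = −0.75 ln(1 − 0.32) = 0.289247 ≈ 0.2892.
Y–Z: 8/25 sites differ → p = 0.32, d = −0.75 ln(1 − 0.426667) = 0.417216 ≈ 0.4172.

d(X,Y) = 0.4904, d(X,Z) = 0.2892, d(Y,Z) = 0.4172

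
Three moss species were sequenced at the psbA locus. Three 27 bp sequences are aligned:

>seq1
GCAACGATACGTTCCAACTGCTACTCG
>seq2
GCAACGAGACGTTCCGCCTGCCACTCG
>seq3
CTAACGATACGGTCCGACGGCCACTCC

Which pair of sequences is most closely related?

seq1 and seq2

seq1–seq2: 4/27 differ, p = 0.148, d = 0.165.
seq1–seq3: 7/27 differ, p = 0.259, d = 0.318.
seq2–seq3: 7/27 differ, p = 0.259, d = 0.318.
The smallest distance is between seq1 and seq2.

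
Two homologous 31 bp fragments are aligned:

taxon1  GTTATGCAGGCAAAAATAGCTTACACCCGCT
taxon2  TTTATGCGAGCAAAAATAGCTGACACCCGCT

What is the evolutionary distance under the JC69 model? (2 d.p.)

0.14

The sequences differ at 4 of 31 sites (1, 8, 9, 22), so p = 4/31 ≈ 0.129032.
d = −(3/4) ln(1 − 4p/3) = −0.75 ln(1 − 0.172043) = −0.75 ln(0.827957)
  = −0.75 × (-0.188794) = 0.141596 substitutions/site.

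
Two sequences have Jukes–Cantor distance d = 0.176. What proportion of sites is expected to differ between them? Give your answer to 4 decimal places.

0.1569

p = (3/4)(1 − e^(−4d/3)) = 0.75 × (1 − e^(-0.234667)) = 0.75 × (1 − 0.790834) = 0.156875.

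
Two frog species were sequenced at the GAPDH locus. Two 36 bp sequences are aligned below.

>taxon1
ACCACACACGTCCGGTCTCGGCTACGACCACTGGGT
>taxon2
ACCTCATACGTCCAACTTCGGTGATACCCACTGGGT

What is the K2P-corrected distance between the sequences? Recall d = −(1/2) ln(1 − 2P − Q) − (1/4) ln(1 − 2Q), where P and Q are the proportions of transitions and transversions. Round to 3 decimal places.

Of 36 sites, 8 differences are transitions and 3 are transversions, so P = 8/36 ≈ 0.222222 and Q = 3/36 ≈ 0.083333.
Under the Kimura two-parameter model, d = −½ ln(1 − 2P − Q) − ¼ ln(1 − 2Q).
1 − 2P − Q = 0.472223, giving −½ ln(0.472223) = 0.375152.
1 − 2Q = 0.833334, giving −¼ ln(0.833334) = 0.045580.
d = 0.375152 + 0.045580 = 0.420732.

0.421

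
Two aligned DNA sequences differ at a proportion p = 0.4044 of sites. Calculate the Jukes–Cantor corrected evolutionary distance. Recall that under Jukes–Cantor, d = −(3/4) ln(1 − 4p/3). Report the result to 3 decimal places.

0.581

d = −(3/4) ln(1 − 4p/3) = −0.75 ln(1 − 0.5392) = −0.75 ln(0.4608)
  = −0.75 × (-0.774791) = 0.581093 substitutions/site.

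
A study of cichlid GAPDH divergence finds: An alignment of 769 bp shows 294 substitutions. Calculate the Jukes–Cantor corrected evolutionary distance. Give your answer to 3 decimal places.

0.535

p = 294/769 ≈ 0.382315.
d = −(3/4) ln(1 − 4p/3) = −0.75 ln(1 − 0.509753) = −0.75 ln(0.490247)
  = −0.75 × (-0.712846) = 0.534635 substitutions/site.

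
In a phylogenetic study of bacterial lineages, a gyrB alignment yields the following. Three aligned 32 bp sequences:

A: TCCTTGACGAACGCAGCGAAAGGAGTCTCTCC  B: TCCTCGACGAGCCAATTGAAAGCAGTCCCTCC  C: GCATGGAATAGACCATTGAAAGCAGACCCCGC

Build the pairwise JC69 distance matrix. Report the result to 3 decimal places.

d(A,B) = 0.304, d(A,C) = 0.736, d(B,C) = 0.404

A–B: 8/32 sites differ → p = 0.25, d = −0.75 ln(1 − 0.333333) = 0.304098 ≈ 0.304.
A–C: 15/32 sites differ → p = 0.46875, d = −0.75 ln(1 − 0.625) = 0.735622 ≈ 0.736.
B–C: 10/32 sites differ → p = 0.3125, d = −0.75 ln(1 − 0.416667) = 0.404248 ≈ 0.404.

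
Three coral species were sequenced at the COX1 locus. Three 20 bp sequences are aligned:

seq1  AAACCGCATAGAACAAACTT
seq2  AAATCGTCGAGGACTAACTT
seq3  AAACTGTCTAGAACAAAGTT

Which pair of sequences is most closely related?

seq1 and seq3

seq1–seq2: 6/20 differ, p = 0.300, d = 0.383.
seq1–seq3: 4/20 differ, p = 0.200, d = 0.233.
seq2–seq3: 6/20 differ, p = 0.300, d = 0.383.
The smallest distance is between seq1 and seq3.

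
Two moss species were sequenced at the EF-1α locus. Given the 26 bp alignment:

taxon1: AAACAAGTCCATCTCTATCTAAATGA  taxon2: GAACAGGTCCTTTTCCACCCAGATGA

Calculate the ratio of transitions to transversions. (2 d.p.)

7.00

Transitions are A↔G and C↔T; transversions are all other mismatches.
Transitions: 7. Transversions: 1.
R = 7/1 = 7.00.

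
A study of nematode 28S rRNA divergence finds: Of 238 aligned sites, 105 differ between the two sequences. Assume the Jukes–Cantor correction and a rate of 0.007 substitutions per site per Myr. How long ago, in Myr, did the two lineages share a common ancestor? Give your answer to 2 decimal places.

47.53

p = 105/238 ≈ 0.441176.
d = −(3/4) ln(1 − 4p/3) = −0.75 ln(1 − 0.588235) = −0.75 ln(0.411765)
  = −0.75 × (-0.887302) = 0.665477 substitutions/site.
Under a molecular clock d = 2μt, so t = d/(2μ) = 0.665477 / (2 × 0.007) = 47.53 Myr.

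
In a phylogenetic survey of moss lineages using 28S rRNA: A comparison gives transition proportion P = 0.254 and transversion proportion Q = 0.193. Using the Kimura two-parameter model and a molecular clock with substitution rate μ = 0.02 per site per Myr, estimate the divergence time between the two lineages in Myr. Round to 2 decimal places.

18.14

Under the Kimura two-parameter model, d = −½ ln(1 − 2P − Q) − ¼ ln(1 − 2Q).
1 − 2P − Q = 0.299, giving −½ ln(0.299) = 0.603656.
1 − 2Q = 0.614, giving −¼ ln(0.614) = 0.121940.
d = 0.603656 + 0.121940 = 0.725596.
Under a molecular clock d = 2μt, so t = d/(2μ) = 0.725596 / (2 × 0.02) = 18.14 Myr.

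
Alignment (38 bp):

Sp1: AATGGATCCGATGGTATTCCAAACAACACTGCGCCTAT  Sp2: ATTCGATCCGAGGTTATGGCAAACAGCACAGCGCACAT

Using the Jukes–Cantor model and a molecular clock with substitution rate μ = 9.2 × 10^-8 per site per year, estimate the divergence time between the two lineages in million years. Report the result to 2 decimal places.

1.76

The sequences differ at 10 of 38 sites (2, 4, 12, 14, 18, 19, 26, 30, 35, 36), so p = 10/38 ≈ 0.263158.
d = −(3/4) ln(1 − 4p/3) = −0.75 ln(1 − 0.350877) = −0.75 ln(0.649123)
  = −0.75 × (-0.432133) = 0.324100 substitutions/site.
Under a molecular clock d = 2μt, so t = d/(2μ) = 0.324100 / (2 × 9.2 × 10^-8) = 1.76 million years.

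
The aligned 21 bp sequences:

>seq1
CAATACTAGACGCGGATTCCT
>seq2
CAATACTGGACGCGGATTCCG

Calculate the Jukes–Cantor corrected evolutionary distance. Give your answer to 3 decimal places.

0.102

The sequences differ at 2 of 21 sites (8, 21), so p = 2/21 ≈ 0.095238.
d = −(3/4) ln(1 − 4p/3) = −0.75 ln(1 − 0.126984) = −0.75 ln(0.873016)
  = −0.75 × (-0.135801) = 0.101851 substitutions/site.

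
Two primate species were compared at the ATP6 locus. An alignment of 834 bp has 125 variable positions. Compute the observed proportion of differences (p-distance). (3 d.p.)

0.150

p = 125/834 = 0.149880… ≈ 0.150 (to 3 d.p.).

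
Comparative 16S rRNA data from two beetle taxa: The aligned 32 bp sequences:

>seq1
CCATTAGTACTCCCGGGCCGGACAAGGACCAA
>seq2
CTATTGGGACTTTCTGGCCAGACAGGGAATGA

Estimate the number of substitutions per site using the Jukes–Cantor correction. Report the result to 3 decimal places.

The sequences differ at 11 of 32 sites, so p = 11/32 = 0.34375.
d = −(3/4) ln(1 − 4p/3) = −0.75 ln(1 − 0.458333) = −0.75 ln(0.541667)
  = −0.75 × (-0.613104) = 0.459828 substitutions/site.

0.460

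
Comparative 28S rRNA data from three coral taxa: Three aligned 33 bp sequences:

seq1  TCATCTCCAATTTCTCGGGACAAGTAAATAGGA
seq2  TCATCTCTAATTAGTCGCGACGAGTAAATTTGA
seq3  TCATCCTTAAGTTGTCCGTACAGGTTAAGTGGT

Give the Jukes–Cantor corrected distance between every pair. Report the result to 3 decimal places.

seq1–seq2: 7/33 sites differ → p ≈ 0.212121, d = −0.75 ln(1 − 0.282828) = 0.249330 ≈ 0.249.
seq1–seq3: 12/33 sites differ → p ≈ 0.363636, d = −0.75 ln(1 − 0.484848) = 0.497470 ≈ 0.497.
seq2–seq3: 13/33 sites differ → p ≈ 0.393939, d = −0.75 ln(1 − 0.525252) = 0.558728 ≈ 0.559.

d(seq1,seq2) = 0.249, d(seq1,seq3) = 0.497, d(seq2,seq3) = 0.559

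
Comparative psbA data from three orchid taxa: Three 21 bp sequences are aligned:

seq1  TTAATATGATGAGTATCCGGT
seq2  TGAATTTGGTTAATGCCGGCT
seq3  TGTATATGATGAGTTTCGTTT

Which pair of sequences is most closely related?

seq1 and seq3

seq1–seq2: 9/21 differ, p = 0.429, d = 0.635.
seq1–seq3: 6/21 differ, p = 0.286, d = 0.360.
seq2–seq3: 9/21 differ, p = 0.429, d = 0.635.
The smallest distance is between seq1 and seq3.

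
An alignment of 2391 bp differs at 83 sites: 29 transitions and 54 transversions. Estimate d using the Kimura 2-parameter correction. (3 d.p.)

0.036

P = 29/2391 ≈ 0.012129 and Q = 54/2391 ≈ 0.022585.
Under the Kimura two-parameter model, d = −½ ln(1 − 2P − Q) − ¼ ln(1 − 2Q).
1 − 2P − Q = 0.953157, giving −½ ln(0.953157) = 0.023988.
1 − 2Q = 0.95483, giving −¼ ln(0.95483) = 0.011555.
d = 0.023988 + 0.011555 = 0.035543.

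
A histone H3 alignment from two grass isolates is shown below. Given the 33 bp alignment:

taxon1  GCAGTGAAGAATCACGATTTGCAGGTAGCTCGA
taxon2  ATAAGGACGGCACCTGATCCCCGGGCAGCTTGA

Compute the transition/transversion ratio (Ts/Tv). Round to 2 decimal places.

Transitions are A↔G and C↔T; transversions are all other mismatches.
Transitions: 10. Transversions: 6.
R = 10/6 = 1.666666… ≈ 1.67 (to 2 d.p.).

1.67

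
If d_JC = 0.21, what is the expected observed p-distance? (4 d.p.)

0.1832

p = (3/4)(1 − e^(−4d/3)) = 0.75 × (1 − e^(-0.28)) = 0.75 × (1 − 0.755784) = 0.183162.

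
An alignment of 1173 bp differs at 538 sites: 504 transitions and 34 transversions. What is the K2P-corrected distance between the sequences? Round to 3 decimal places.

P = 504/1173 ≈ 0.429668 and Q = 34/1173 ≈ 0.028986.
Under the Kimura two-parameter model, d = −½ ln(1 − 2P − Q) − ¼ ln(1 − 2Q).
1 − 2P − Q = 0.111678, giving −½ ln(0.111678) = 1.096068.
1 − 2Q = 0.942028, giving −¼ ln(0.942028) = 0.014930.
d = 1.096068 + 0.014930 = 1.110998.

1.111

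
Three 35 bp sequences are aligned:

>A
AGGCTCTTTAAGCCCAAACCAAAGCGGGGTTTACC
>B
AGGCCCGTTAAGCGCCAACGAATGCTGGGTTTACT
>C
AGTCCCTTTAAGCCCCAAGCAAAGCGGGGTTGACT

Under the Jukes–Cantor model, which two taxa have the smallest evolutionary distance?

A and C

A–B: 8/35 differ, p = 0.229, d = 0.273.
A–C: 6/35 differ, p = 0.171, d = 0.195.
B–C: 8/35 differ, p = 0.229, d = 0.273.
The smallest distance is between A and C.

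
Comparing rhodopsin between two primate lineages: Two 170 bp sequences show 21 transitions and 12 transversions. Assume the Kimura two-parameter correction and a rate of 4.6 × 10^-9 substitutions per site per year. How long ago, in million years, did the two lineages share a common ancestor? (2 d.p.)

P = 21/170 ≈ 0.123529 and Q = 12/170 ≈ 0.070588.
Under the Kimura two-parameter model, d = −½ ln(1 − 2P − Q) − ¼ ln(1 − 2Q).
1 − 2P − Q = 0.682354, giving −½ ln(0.682354) = 0.191103.
1 − 2Q = 0.858824, giving −¼ ln(0.858824) = 0.038048.
d = 0.191103 + 0.038048 = 0.229151.
Under a molecular clock d = 2μt, so t = d/(2μ) = 0.229151 / (2 × 4.6 × 10^-9) = 24.91 million years.

24.91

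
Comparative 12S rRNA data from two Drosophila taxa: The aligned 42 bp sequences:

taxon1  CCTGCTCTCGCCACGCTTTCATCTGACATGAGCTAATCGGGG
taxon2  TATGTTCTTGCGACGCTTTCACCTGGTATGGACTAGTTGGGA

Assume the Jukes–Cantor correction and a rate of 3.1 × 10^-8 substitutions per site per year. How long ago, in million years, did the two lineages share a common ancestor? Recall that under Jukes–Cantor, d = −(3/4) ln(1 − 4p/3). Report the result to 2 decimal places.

The sequences differ at 13 of 42 sites, so p = 13/42 ≈ 0.309524.
d = −(3/4) ln(1 − 4p/3) = −0.75 ln(1 − 0.412699) = −0.75 ln(0.587301)
  = −0.75 × (-0.532218) = 0.399164 substitutions/site.
Under a molecular clock d = 2μt, so t = d/(2μ) = 0.399164 / (2 × 3.1 × 10^-8) = 6.44 million years.

6.44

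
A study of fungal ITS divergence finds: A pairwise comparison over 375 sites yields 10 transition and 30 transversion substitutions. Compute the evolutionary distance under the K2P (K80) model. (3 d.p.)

P = 10/375 ≈ 0.026667 and Q = 30/375 = 0.08.
Under the Kimura two-parameter model, d = −½ ln(1 − 2P − Q) − ¼ ln(1 − 2Q).
1 − 2P − Q = 0.866666, giving −½ ln(0.866666) = 0.071551.
1 − 2Q = 0.84, giving −¼ ln(0.84) = 0.043588.
d = 0.071551 + 0.043588 = 0.115139.

0.115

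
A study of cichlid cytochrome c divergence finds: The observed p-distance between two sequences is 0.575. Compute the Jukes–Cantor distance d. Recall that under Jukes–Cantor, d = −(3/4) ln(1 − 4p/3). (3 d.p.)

d = −(3/4) ln(1 − 4p/3) = −0.75 ln(1 − 0.766667) = −0.75 ln(0.233333)
  = −0.75 × (-1.455289) = 1.091467 substitutions/site.

1.091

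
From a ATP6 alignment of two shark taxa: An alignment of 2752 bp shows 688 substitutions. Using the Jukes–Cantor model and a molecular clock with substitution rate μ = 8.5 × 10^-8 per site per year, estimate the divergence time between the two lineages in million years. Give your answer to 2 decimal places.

1.79

p = 688/2752 = 0.25.
d = −(3/4) ln(1 − 4p/3) = −0.75 ln(1 − 0.333333) = −0.75 ln(0.666667)
  = −0.75 × (-0.405465) = 0.304099 substitutions/site.
Under a molecular clock d = 2μt, so t = d/(2μ) = 0.304099 / (2 × 8.5 × 10^-8) = 1.79 million years.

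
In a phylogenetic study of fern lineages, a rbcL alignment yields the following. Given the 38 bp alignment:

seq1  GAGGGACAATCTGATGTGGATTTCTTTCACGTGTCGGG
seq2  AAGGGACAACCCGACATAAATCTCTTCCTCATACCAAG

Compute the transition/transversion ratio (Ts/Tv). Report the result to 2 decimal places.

14.00

Transitions are A↔G and C↔T; transversions are all other mismatches.
Transitions: 14. Transversions: 1.
R = 14/1 = 14.00.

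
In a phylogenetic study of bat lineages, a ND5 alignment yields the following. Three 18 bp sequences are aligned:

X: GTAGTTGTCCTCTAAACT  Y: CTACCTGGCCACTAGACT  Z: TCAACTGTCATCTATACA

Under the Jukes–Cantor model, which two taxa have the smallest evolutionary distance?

X and Y

X–Y: 6/18 differ, p = 0.333, d = 0.441.
X–Z: 7/18 differ, p = 0.389, d = 0.548.
Y–Z: 8/18 differ, p = 0.444, d = 0.673.
The smallest distance is between X and Y.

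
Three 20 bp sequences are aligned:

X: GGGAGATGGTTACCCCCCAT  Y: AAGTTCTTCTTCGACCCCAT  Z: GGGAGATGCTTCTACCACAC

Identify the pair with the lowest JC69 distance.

X and Z

X–Y: 10/20 differ, p = 0.500, d = 0.824.
X–Z: 6/20 differ, p = 0.300, d = 0.383.
Y–Z: 9/20 differ, p = 0.450, d = 0.687.
The smallest distance is between X and Z.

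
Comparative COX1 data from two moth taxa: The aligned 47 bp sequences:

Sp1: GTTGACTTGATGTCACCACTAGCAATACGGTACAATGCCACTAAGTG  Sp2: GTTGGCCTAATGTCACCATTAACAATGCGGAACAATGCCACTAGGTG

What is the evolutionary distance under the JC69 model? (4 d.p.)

The sequences differ at 8 of 47 sites (5, 7, 9, 19, 22, 27, 31, 44), so p = 8/47 ≈ 0.170213.
d = −(3/4) ln(1 − 4p/3) = −0.75 ln(1 − 0.226951) = −0.75 ln(0.773049)
  = −0.75 × (-0.257413) = 0.193060 substitutions/site.

0.1931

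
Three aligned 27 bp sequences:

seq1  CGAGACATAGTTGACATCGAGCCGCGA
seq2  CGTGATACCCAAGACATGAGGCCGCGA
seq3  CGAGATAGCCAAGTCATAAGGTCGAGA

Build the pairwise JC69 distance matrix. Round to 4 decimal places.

d(seq1,seq2) = 0.5107, d(seq1,seq3) = 0.6735, d(seq2,seq3) = 0.2635

seq1–seq2: 10/27 sites differ → p ≈ 0.37037, d = −0.75 ln(1 − 0.493827) = 0.510658 ≈ 0.5107.
seq1–seq3: 12/27 sites differ → p ≈ 0.444444, d = −0.75 ln(1 − 0.592592) = 0.673455 ≈ 0.6735.
seq2–seq3: 6/27 sites differ → p ≈ 0.222222, d = −0.75 ln(1 − 0.296296) = 0.263548 ≈ 0.2635.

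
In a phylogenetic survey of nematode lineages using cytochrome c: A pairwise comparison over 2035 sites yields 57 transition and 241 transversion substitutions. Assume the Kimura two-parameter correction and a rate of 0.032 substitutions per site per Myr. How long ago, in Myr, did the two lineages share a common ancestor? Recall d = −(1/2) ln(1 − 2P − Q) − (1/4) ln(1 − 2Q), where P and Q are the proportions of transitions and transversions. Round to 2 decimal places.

P = 57/2035 ≈ 0.02801 and Q = 241/2035 ≈ 0.118428.
Under the Kimura two-parameter model, d = −½ ln(1 − 2P − Q) − ¼ ln(1 − 2Q).
1 − 2P − Q = 0.825552, giving −½ ln(0.825552) = 0.095852.
1 − 2Q = 0.763144, giving −¼ ln(0.763144) = 0.067577.
d = 0.095852 + 0.067577 = 0.163429.
Under a molecular clock d = 2μt, so t = d/(2μ) = 0.163429 / (2 × 0.032) = 2.55 Myr.

2.55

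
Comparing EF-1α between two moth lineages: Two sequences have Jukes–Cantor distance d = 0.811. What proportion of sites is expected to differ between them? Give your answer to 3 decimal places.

0.496

p = (3/4)(1 − e^(−4d/3)) = 0.75 × (1 − e^(-1.081333)) = 0.75 × (1 − 0.339143) = 0.495643.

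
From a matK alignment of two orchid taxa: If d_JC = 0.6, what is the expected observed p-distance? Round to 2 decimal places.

p = (3/4)(1 − e^(−4d/3)) = 0.75 × (1 − e^(-0.8)) = 0.75 × (1 − 0.449329) = 0.413003.

0.41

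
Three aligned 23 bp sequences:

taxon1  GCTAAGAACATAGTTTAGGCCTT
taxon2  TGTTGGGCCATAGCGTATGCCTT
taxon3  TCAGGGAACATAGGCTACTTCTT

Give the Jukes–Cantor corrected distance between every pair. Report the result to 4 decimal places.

d(taxon1,taxon2) = 0.5532, d(taxon1,taxon3) = 0.5532, d(taxon2,taxon3) = 0.6501

taxon1–taxon2: 9/23 sites differ → p ≈ 0.391304, d = −0.75 ln(1 − 0.521739) = 0.553199 ≈ 0.5532.
taxon1–taxon3: 9/23 sites differ → p ≈ 0.391304, d = −0.75 ln(1 − 0.521739) = 0.553199 ≈ 0.5532.
taxon2–taxon3: 10/23 sites differ → p ≈ 0.434783, d = −0.75 ln(1 − 0.579711) = 0.650110 ≈ 0.6501.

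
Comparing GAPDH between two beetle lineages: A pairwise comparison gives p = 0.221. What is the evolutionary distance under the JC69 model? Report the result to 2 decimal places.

d = −(3/4) ln(1 − 4p/3) = −0.75 ln(1 − 0.294667) = −0.75 ln(0.705333)
  = −0.75 × (-0.349085) = 0.261814 substitutions/site.

0.26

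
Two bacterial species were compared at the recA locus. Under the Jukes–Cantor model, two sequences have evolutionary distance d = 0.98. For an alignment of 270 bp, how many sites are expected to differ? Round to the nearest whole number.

148

Invert JC69: p = (3/4)(1 − e^(−4d/3)) = 0.75 × (1 − e^(-1.306667)) = 0.75 × (1 − 0.270721) = 0.546959.
Expected differing sites = pL ≈ 0.546959 × 270 = 147.67893 ≈ 148.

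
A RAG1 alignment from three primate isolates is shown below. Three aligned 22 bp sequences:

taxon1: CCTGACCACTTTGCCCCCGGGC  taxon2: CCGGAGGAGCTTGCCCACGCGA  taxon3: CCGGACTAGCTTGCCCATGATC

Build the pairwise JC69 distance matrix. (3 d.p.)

d(taxon1,taxon2) = 0.497, d(taxon1,taxon3) = 0.497, d(taxon2,taxon3) = 0.339

taxon1–taxon2: 8/22 sites differ → p ≈ 0.363636, d = −0.75 ln(1 − 0.484848) = 0.497470 ≈ 0.497.
taxon1–taxon3: 8/22 sites differ → p ≈ 0.363636, d = −0.75 ln(1 − 0.484848) = 0.497470 ≈ 0.497.
taxon2–taxon3: 6/22 sites differ → p ≈ 0.272727, d = −0.75 ln(1 − 0.363636) = 0.338988 ≈ 0.339.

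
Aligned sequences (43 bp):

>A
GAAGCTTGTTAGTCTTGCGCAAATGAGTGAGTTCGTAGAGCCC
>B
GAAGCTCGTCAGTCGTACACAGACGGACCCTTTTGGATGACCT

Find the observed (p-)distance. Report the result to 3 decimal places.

0.442

The sequences differ at 19 of 43 positions.
p = 19/43 = 0.441860… ≈ 0.442 (to 3 d.p.).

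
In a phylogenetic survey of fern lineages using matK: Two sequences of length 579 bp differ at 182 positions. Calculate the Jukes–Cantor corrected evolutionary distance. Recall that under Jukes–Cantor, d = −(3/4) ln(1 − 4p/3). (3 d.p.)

p = 182/579 ≈ 0.314335.
d = −(3/4) ln(1 − 4p/3) = −0.75 ln(1 − 0.419113) = −0.75 ln(0.580887)
  = −0.75 × (-0.543199) = 0.407399 substitutions/site.

0.407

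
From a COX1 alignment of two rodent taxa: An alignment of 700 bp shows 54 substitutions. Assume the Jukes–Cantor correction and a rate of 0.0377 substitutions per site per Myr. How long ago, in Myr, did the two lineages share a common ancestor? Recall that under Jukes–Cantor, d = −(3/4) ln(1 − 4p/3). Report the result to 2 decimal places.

p = 54/700 ≈ 0.077143.
d = −(3/4) ln(1 − 4p/3) = −0.75 ln(1 − 0.102857) = −0.75 ln(0.897143)
  = −0.75 × (-0.108540) = 0.081405 substitutions/site.
Under a molecular clock d = 2μt, so t = d/(2μ) = 0.081405 / (2 × 0.0377) = 1.08 Myr.

1.08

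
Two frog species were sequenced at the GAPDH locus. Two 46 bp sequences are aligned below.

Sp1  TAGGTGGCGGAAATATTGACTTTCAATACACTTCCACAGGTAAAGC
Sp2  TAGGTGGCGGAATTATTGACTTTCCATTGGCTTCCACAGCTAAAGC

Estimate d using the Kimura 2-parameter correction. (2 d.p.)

0.14

Of 46 sites, 1 differences are transitions and 5 are transversions, so P = 1/46 ≈ 0.021739 and Q = 5/46 ≈ 0.108696.
Under the Kimura two-parameter model, d = −½ ln(1 − 2P − Q) − ¼ ln(1 − 2Q).
1 − 2P − Q = 0.847826, giving −½ ln(0.847826) = 0.082540.
1 − 2Q = 0.782608, giving −¼ ln(0.782608) = 0.061281.
d = 0.082540 + 0.061281 = 0.143821.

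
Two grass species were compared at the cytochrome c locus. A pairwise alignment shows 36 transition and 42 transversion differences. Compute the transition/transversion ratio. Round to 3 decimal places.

0.857

R = 36/42 = 0.857142… ≈ 0.857 (to 3 d.p.).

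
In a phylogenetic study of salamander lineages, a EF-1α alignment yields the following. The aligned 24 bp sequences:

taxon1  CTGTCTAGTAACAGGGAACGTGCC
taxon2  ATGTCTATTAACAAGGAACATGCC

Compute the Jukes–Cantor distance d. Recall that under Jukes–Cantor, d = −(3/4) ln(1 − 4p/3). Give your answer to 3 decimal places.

The sequences differ at 4 of 24 sites (1, 8, 14, 20), so p = 4/24 ≈ 0.166667.
d = −(3/4) ln(1 − 4p/3) = −0.75 ln(1 − 0.222223) = −0.75 ln(0.777777)
  = −0.75 × (-0.251315) = 0.188486 substitutions/site.

0.188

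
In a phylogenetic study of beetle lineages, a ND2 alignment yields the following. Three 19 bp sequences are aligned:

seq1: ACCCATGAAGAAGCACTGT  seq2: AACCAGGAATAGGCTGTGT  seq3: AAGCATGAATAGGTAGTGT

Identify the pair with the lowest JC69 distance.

seq1–seq2: 6/19 differ, p = 0.316, d = 0.410.
seq1–seq3: 6/19 differ, p = 0.316, d = 0.410.
seq2–seq3: 4/19 differ, p = 0.211, d = 0.247.
The smallest distance is between seq2 and seq3.

seq2 and seq3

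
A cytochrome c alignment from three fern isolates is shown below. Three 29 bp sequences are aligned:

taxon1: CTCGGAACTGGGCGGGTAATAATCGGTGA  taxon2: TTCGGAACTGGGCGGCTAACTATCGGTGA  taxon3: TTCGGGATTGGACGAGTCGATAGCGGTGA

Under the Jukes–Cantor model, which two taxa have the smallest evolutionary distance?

taxon1–taxon2: 4/29 differ, p = 0.138, d = 0.152.
taxon1–taxon3: 10/29 differ, p = 0.345, d = 0.462.
taxon2–taxon3: 9/29 differ, p = 0.310, d = 0.401.
The smallest distance is between taxon1 and taxon2.

taxon1 and taxon2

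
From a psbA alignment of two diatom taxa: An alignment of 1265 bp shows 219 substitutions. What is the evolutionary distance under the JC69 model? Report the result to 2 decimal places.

p = 219/1265 ≈ 0.173123.
d = −(3/4) ln(1 − 4p/3) = −0.75 ln(1 − 0.230831) = −0.75 ln(0.769169)
  = −0.75 × (-0.262445) = 0.196834 substitutions/site.

0.20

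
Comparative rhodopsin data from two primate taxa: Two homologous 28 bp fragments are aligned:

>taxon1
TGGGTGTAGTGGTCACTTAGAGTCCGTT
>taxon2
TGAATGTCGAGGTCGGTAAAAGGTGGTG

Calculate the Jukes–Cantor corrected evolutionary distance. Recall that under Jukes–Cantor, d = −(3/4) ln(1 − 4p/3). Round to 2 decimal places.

The sequences differ at 12 of 28 sites, so p = 12/28 ≈ 0.428571.
d = −(3/4) ln(1 − 4p/3) = −0.75 ln(1 − 0.571428) = −0.75 ln(0.428572)
  = −0.75 × (-0.847297) = 0.635473 substitutions/site.

0.64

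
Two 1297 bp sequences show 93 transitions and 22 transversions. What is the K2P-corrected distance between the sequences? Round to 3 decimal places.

0.096

P = 93/1297 ≈ 0.071704 and Q = 22/1297 ≈ 0.016962.
Under the Kimura two-parameter model, d = −½ ln(1 − 2P − Q) − ¼ ln(1 − 2Q).
1 − 2P − Q = 0.83963, giving −½ ln(0.83963) = 0.087397.
1 − 2Q = 0.966076, giving −¼ ln(0.966076) = 0.008628.
d = 0.087397 + 0.008628 = 0.096025.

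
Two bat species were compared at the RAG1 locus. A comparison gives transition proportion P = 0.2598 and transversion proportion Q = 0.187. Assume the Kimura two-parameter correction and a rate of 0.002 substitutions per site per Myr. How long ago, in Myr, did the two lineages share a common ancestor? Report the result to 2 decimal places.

Under the Kimura two-parameter model, d = −½ ln(1 − 2P − Q) − ¼ ln(1 − 2Q).
1 − 2P − Q = 0.2934, giving −½ ln(0.2934) = 0.613109.
1 − 2Q = 0.626, giving −¼ ln(0.626) = 0.117101.
d = 0.613109 + 0.117101 = 0.730210.
Under a molecular clock d = 2μt, so t = d/(2μ) = 0.730210 / (2 × 0.002) = 182.55 Myr.

182.55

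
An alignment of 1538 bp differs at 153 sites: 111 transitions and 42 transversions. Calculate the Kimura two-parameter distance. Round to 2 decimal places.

P = 111/1538 ≈ 0.072172 and Q = 42/1538 ≈ 0.027308.
Under the Kimura two-parameter model, d = −½ ln(1 − 2P − Q) − ¼ ln(1 − 2Q).
1 − 2P − Q = 0.828348, giving −½ ln(0.828348) = 0.094161.
1 − 2Q = 0.945384, giving −¼ ln(0.945384) = 0.014041.
d = 0.094161 + 0.014041 = 0.108202.

0.11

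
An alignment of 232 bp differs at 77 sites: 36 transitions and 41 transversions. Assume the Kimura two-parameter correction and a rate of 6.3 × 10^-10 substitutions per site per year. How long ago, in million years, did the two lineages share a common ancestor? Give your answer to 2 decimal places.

P = 36/232 ≈ 0.155172 and Q = 41/232 ≈ 0.176724.
Under the Kimura two-parameter model, d = −½ ln(1 − 2P − Q) − ¼ ln(1 − 2Q).
1 − 2P − Q = 0.512932, giving −½ ln(0.512932) = 0.333806.
1 − 2Q = 0.646552, giving −¼ ln(0.646552) = 0.109025.
d = 0.333806 + 0.109025 = 0.442831.
Under a molecular clock d = 2μt, so t = d/(2μ) = 0.442831 / (2 × 6.3 × 10^-10) = 351.45 million years.

351.45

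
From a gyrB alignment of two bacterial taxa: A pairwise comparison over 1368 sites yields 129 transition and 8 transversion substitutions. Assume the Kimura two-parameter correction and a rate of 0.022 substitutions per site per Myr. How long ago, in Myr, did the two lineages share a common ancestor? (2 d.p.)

P = 129/1368 ≈ 0.094298 and Q = 8/1368 ≈ 0.005848.
Under the Kimura two-parameter model, d = −½ ln(1 − 2P − Q) − ¼ ln(1 − 2Q).
1 − 2P − Q = 0.805556, giving −½ ln(0.805556) = 0.108111.
1 − 2Q = 0.988304, giving −¼ ln(0.988304) = 0.002941.
d = 0.108111 + 0.002941 = 0.111052.
Under a molecular clock d = 2μt, so t = d/(2μ) = 0.111052 / (2 × 0.022) = 2.52 Myr.

2.52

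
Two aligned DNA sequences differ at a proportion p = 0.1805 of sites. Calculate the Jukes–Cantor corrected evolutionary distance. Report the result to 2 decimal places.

d = −(3/4) ln(1 − 4p/3) = −0.75 ln(1 − 0.240667) = −0.75 ln(0.759333)
  = −0.75 × (-0.275315) = 0.206486 substitutions/site.

0.21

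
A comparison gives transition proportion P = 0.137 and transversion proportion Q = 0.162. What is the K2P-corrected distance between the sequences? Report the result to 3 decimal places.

Under the Kimura two-parameter model, d = −½ ln(1 − 2P − Q) − ¼ ln(1 − 2Q).
1 − 2P − Q = 0.564, giving −½ ln(0.564) = 0.286351.
1 − 2Q = 0.676, giving −¼ ln(0.676) = 0.097891.
d = 0.286351 + 0.097891 = 0.384242.

0.384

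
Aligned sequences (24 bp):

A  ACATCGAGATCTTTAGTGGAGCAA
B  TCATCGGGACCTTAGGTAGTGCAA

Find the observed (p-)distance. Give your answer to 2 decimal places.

0.29

The sequences differ at 7 of 24 positions (sites 1, 7, 10, 14, 15, 18, 20).
p = 7/24 = 0.291666… ≈ 0.29 (to 2 d.p.).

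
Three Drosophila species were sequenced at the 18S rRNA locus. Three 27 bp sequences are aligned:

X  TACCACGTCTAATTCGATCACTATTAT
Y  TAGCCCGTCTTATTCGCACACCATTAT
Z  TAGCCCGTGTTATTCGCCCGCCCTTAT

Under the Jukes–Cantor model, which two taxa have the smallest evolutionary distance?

X–Y: 6/27 differ, p = 0.222, d = 0.264.
X–Z: 9/27 differ, p = 0.333, d = 0.441.
Y–Z: 4/27 differ, p = 0.148, d = 0.165.
The smallest distance is between Y and Z.

Y and Z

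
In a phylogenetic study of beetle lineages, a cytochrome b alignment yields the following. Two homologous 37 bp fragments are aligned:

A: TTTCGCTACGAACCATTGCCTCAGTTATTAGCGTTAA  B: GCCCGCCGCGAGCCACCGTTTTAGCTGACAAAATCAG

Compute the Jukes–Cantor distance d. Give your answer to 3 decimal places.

0.957

The sequences differ at 20 of 37 sites, so p = 20/37 ≈ 0.540541.
d = −(3/4) ln(1 − 4p/3) = −0.75 ln(1 − 0.720721) = −0.75 ln(0.279279)
  = −0.75 × (-1.275544) = 0.956658 substitutions/site.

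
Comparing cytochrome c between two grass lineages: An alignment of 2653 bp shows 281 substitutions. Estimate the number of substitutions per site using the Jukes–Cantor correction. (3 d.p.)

p = 281/2653 ≈ 0.105918.
d = −(3/4) ln(1 − 4p/3) = −0.75 ln(1 − 0.141224) = −0.75 ln(0.858776)
  = −0.75 × (-0.152247) = 0.114185 substitutions/site.

0.114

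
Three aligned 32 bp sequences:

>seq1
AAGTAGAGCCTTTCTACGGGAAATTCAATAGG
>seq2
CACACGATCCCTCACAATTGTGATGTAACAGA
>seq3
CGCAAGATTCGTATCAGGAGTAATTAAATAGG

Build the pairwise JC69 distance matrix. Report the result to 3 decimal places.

d(seq1,seq2) = 1.040, d(seq1,seq3) = 0.657, d(seq2,seq3) = 0.657

seq1–seq2: 18/32 sites differ → p = 0.5625, d = −0.75 ln(1 − 0.75) = 1.039721 ≈ 1.040.
seq1–seq3: 14/32 sites differ → p = 0.4375, d = −0.75 ln(1 − 0.583333) = 0.656601 ≈ 0.657.
seq2–seq3: 14/32 sites differ → p = 0.4375, d = −0.75 ln(1 − 0.583333) = 0.656601 ≈ 0.657.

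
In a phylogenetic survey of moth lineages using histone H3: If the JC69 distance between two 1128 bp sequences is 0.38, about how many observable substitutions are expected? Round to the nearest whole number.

Invert JC69: p = (3/4)(1 − e^(−4d/3)) = 0.75 × (1 − e^(-0.506667)) = 0.75 × (1 − 0.602500) = 0.298125.
Expected differing sites = pL ≈ 0.298125 × 1128 = 336.285 ≈ 336.

336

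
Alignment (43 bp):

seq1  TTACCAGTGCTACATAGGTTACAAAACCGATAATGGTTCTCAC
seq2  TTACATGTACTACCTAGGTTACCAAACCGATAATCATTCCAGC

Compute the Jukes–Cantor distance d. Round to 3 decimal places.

0.278

The sequences differ at 10 of 43 sites (5, 6, 9, 14, 23, 35, 36, 40, 41, 42), so p = 10/43 ≈ 0.232558.
d = −(3/4) ln(1 − 4p/3) = −0.75 ln(1 − 0.310077) = −0.75 ln(0.689923)
  = −0.75 × (-0.371175) = 0.278381 substitutions/site.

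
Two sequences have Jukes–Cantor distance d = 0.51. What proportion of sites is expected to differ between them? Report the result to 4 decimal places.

0.3700

p = (3/4)(1 − e^(−4d/3)) = 0.75 × (1 − e^(-0.68)) = 0.75 × (1 − 0.506617) = 0.370037.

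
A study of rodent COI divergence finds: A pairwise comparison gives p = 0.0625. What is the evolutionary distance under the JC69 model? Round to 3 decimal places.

0.065

d = −(3/4) ln(1 − 4p/3) = −0.75 ln(1 − 0.083333) = −0.75 ln(0.916667)
  = −0.75 × (-0.087011) = 0.065258 substitutions/site.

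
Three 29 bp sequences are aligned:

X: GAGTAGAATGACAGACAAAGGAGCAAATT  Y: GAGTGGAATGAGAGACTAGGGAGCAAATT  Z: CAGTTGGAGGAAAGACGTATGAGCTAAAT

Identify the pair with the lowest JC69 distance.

X and Y

X–Y: 4/29 differ, p = 0.138, d = 0.152.
X–Z: 10/29 differ, p = 0.345, d = 0.462.
Y–Z: 11/29 differ, p = 0.379, d = 0.529.
The smallest distance is between X and Y.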